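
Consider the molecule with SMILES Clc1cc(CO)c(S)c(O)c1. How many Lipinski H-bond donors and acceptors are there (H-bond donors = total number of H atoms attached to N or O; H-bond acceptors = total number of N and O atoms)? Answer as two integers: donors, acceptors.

2, 2

Donors: find every N or O and count the H atoms it carries.
  atom 6 (O): bond orders sum to 1 → 1 H
  atom 10 (O): bond orders sum to 1 → 1 H
Lipinski HBD = 2.
Acceptors: N atoms = 0, O atoms = 2 → HBA = 2.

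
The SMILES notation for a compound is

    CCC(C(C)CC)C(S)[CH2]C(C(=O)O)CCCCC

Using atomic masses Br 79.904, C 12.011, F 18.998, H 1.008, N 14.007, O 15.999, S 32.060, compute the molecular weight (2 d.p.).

288.49 g/mol

First, the molecular formula is C16H32O2S (counting implicit H from valence).
  C: 16 × 12.011 = 192.176
  H: 32 × 1.008 = 32.256
  O: 2 × 15.999 = 31.998
  S: 1 × 32.060 = 32.060
Sum: 16×12.011 + 32×1.008 + 2×15.999 + 1×32.060 = 288.490 → 288.49 g/mol.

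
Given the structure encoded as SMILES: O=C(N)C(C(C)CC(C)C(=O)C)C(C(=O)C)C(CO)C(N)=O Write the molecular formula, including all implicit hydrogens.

Walk through each heavy atom and fill implicit hydrogens from standard valence (C 4, N 3, O 2, S 2, halogen 1):
  atom 1: O, bond orders sum to 2 (valence 2) → 0 H
  atom 2: C, bond orders sum to 4 (valence 4) → 0 H
  atom 3: N, bond orders sum to 1 (valence 3) → 2 H
  atom 4: C, bond orders sum to 3 (valence 4) → 1 H
  atom 5: C, bond orders sum to 3 (valence 4) → 1 H
  atom 6: C, bond orders sum to 1 (valence 4) → 3 H
  atom 7: C, bond orders sum to 2 (valence 4) → 2 H
  atom 8: C, bond orders sum to 3 (valence 4) → 1 H
  atom 9: C, bond orders sum to 1 (valence 4) → 3 H
  atom 10: C, bond orders sum to 4 (valence 4) → 0 H
  atom 11: O, bond orders sum to 2 (valence 2) → 0 H
  atom 12: C, bond orders sum to 1 (valence 4) → 3 H
  atom 13: C, bond orders sum to 3 (valence 4) → 1 H
  atom 14: C, bond orders sum to 4 (valence 4) → 0 H
  atom 15: O, bond orders sum to 2 (valence 2) → 0 H
  atom 16: C, bond orders sum to 1 (valence 4) → 3 H
  atom 17: C, bond orders sum to 3 (valence 4) → 1 H
  atom 18: C, bond orders sum to 2 (valence 4) → 2 H
  atom 19: O, bond orders sum to 1 (valence 2) → 1 H
  atom 20: C, bond orders sum to 4 (valence 4) → 0 H
  atom 21: N, bond orders sum to 1 (valence 3) → 2 H
  atom 22: O, bond orders sum to 2 (valence 2) → 0 H
Totals → C:15, H:26, N:2, O:5.
In Hill order: C15H26N2O5.

C15H26N2O5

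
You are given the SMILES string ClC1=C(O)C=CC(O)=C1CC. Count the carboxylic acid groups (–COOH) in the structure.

0

Scan the SMILES for the carboxylic acid motif — none present.
Groups that are present: 2 hydroxyl.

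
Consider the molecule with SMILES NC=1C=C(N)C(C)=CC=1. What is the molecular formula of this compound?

Walk through each heavy atom and fill implicit hydrogens from standard valence (C 4, N 3, O 2, S 2, halogen 1):
  atom 1: N, bond orders sum to 1 (valence 3) → 2 H
  atom 2: C, bond orders sum to 4 (valence 4) → 0 H
  atom 3: C, bond orders sum to 3 (valence 4) → 1 H
  atom 4: C, bond orders sum to 4 (valence 4) → 0 H
  atom 5: N, bond orders sum to 1 (valence 3) → 2 H
  atom 6: C, bond orders sum to 4 (valence 4) → 0 H
  atom 7: C, bond orders sum to 1 (valence 4) → 3 H
  atom 8: C, bond orders sum to 3 (valence 4) → 1 H
  atom 9: C, bond orders sum to 3 (valence 4) → 1 H
Totals → C:7, H:10, N:2.

C7H10N2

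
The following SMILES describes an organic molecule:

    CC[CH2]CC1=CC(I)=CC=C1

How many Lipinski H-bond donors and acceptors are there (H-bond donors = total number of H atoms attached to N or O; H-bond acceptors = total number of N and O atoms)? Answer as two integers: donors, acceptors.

0, 0

Donors: find every N or O and count the H atoms it carries.
  (no N or O atoms present)
Lipinski HBD = 0.
Acceptors: N atoms = 0, O atoms = 0 → HBA = 0.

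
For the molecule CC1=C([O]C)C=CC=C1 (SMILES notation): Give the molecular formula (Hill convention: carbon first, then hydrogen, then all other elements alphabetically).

C8H10O

Walk through each heavy atom and fill implicit hydrogens from standard valence (C 4, N 3, O 2, S 2, halogen 1):
  atom 1: C, bond orders sum to 1 (valence 4) → 3 H
  atom 2: C, bond orders sum to 4 (valence 4) → 0 H
  atom 3: C, bond orders sum to 4 (valence 4) → 0 H
  atom 4: O with explicit H count 0
  atom 5: C, bond orders sum to 1 (valence 4) → 3 H
  atom 6: C, bond orders sum to 3 (valence 4) → 1 H
  atom 7: C, bond orders sum to 3 (valence 4) → 1 H
  atom 8: C, bond orders sum to 3 (valence 4) → 1 H
  atom 9: C, bond orders sum to 3 (valence 4) → 1 H
Totals → C:8, H:10, O:1.
In Hill order: C8H10O.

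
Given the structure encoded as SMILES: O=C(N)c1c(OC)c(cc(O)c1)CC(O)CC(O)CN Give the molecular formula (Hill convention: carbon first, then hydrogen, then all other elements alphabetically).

C13H20N2O5

Walk through each heavy atom and fill implicit hydrogens from standard valence (C 4, N 3, O 2, S 2, halogen 1); for lowercase aromatic atoms, an aromatic c carries 1 H when it has two neighbours and 0 H with three, and aromatic n carries 0 H:
  atom 1: O, bond orders sum to 2 (valence 2) → 0 H
  atom 2: C, bond orders sum to 4 (valence 4) → 0 H
  atom 3: N, bond orders sum to 1 (valence 3) → 2 H
  atom 4: aromatic c, 3 neighbours → 0 H
  atom 5: aromatic c, 3 neighbours → 0 H
  atom 6: O, bond orders sum to 2 (valence 2) → 0 H
  atom 7: C, bond orders sum to 1 (valence 4) → 3 H
  atom 8: aromatic c, 3 neighbours → 0 H
  atom 9: aromatic c, 2 neighbours → 1 H
  atom 10: aromatic c, 3 neighbours → 0 H
  atom 11: O, bond orders sum to 1 (valence 2) → 1 H
  atom 12: aromatic c, 2 neighbours → 1 H
  atom 13: C, bond orders sum to 2 (valence 4) → 2 H
  atom 14: C, bond orders sum to 3 (valence 4) → 1 H
  atom 15: O, bond orders sum to 1 (valence 2) → 1 H
  atom 16: C, bond orders sum to 2 (valence 4) → 2 H
  atom 17: C, bond orders sum to 3 (valence 4) → 1 H
  atom 18: O, bond orders sum to 1 (valence 2) → 1 H
  atom 19: C, bond orders sum to 2 (valence 4) → 2 H
  atom 20: N, bond orders sum to 1 (valence 3) → 2 H
Totals → C:13, H:20, N:2, O:5.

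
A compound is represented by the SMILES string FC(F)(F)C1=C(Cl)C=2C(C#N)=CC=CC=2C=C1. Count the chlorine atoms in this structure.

1

Scan the SMILES for Cl atoms (remember two-letter symbols like Cl and Br are single atoms).
Chlorine count: 1.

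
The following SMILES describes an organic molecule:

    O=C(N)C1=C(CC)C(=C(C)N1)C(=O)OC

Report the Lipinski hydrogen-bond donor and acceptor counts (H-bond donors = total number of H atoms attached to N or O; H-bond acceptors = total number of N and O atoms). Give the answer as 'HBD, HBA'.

Donors: find every N or O and count the H atoms it carries.
  atom 1 (O): bond orders sum to 2 → 0 H
  atom 3 (N): bond orders sum to 1 → 2 H
  atom 11 (N): bond orders sum to 2 → 1 H
  atom 13 (O): bond orders sum to 2 → 0 H
  atom 14 (O): bond orders sum to 2 → 0 H
Lipinski HBD = 3.
Acceptors: N atoms = 2, O atoms = 3 → HBA = 5.

3, 5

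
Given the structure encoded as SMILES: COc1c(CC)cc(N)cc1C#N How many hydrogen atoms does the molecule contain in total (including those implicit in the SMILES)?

12

Walk through each heavy atom and fill implicit hydrogens from standard valence (C 4, N 3, O 2, S 2, halogen 1); for lowercase aromatic atoms, an aromatic c carries 1 H when it has two neighbours and 0 H with three, and aromatic n carries 0 H:
  atom 1: C, bond orders sum to 1 (valence 4) → 3 H
  atom 2: O, bond orders sum to 2 (valence 2) → 0 H
  atom 3: aromatic c, 3 neighbours → 0 H
  atom 4: aromatic c, 3 neighbours → 0 H
  atom 5: C, bond orders sum to 2 (valence 4) → 2 H
  atom 6: C, bond orders sum to 1 (valence 4) → 3 H
  atom 7: aromatic c, 2 neighbours → 1 H
  atom 8: aromatic c, 3 neighbours → 0 H
  atom 9: N, bond orders sum to 1 (valence 3) → 2 H
  atom 10: aromatic c, 2 neighbours → 1 H
  atom 11: aromatic c, 3 neighbours → 0 H
  atom 12: C, bond orders sum to 4 (valence 4) → 0 H
  atom 13: N, bond orders sum to 3 (valence 3) → 0 H
Total hydrogens: 12.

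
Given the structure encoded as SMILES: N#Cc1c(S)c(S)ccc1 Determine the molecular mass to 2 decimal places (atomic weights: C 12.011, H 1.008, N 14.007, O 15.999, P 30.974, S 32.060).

First, the molecular formula is C7H5NS2 (counting implicit H from valence).
  C: 7 × 12.011 = 84.077
  H: 5 × 1.008 = 5.040
  N: 1 × 14.007 = 14.007
  S: 2 × 32.060 = 64.120
Sum: 7×12.011 + 5×1.008 + 1×14.007 + 2×32.060 = 167.244 → 167.24 g/mol.

167.24 g/mol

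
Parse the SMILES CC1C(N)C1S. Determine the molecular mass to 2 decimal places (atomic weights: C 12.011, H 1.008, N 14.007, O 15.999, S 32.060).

First, the molecular formula is C4H9NS (counting implicit H from valence).
  C: 4 × 12.011 = 48.044
  H: 9 × 1.008 = 9.072
  N: 1 × 14.007 = 14.007
  S: 1 × 32.060 = 32.060
Sum: 4×12.011 + 9×1.008 + 1×14.007 + 1×32.060 = 103.183 → 103.18 g/mol.

103.18 g/mol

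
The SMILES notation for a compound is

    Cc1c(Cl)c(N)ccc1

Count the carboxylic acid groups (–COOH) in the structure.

Scan the SMILES for the carboxylic acid motif — none present.
Groups that are present: 1 primary amine.

0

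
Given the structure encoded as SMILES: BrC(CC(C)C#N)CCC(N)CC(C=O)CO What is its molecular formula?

C12H21BrN2O2

Walk through each heavy atom and fill implicit hydrogens from standard valence (C 4, N 3, O 2, S 2, halogen 1):
  atom 1: Br (halogen, monovalent) → 0 H
  atom 2: C, bond orders sum to 3 (valence 4) → 1 H
  atom 3: C, bond orders sum to 2 (valence 4) → 2 H
  atom 4: C, bond orders sum to 3 (valence 4) → 1 H
  atom 5: C, bond orders sum to 1 (valence 4) → 3 H
  atom 6: C, bond orders sum to 4 (valence 4) → 0 H
  atom 7: N, bond orders sum to 3 (valence 3) → 0 H
  atom 8: C, bond orders sum to 2 (valence 4) → 2 H
  atom 9: C, bond orders sum to 2 (valence 4) → 2 H
  atom 10: C, bond orders sum to 3 (valence 4) → 1 H
  atom 11: N, bond orders sum to 1 (valence 3) → 2 H
  atom 12: C, bond orders sum to 2 (valence 4) → 2 H
  atom 13: C, bond orders sum to 3 (valence 4) → 1 H
  atom 14: C, bond orders sum to 3 (valence 4) → 1 H
  atom 15: O, bond orders sum to 2 (valence 2) → 0 H
  atom 16: C, bond orders sum to 2 (valence 4) → 2 H
  atom 17: O, bond orders sum to 1 (valence 2) → 1 H
Totals → C:12, H:21, Br:1, N:2, O:2.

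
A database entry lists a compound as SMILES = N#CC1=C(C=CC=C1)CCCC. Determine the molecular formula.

C11H13N

Walk through each heavy atom and fill implicit hydrogens from standard valence (C 4, N 3, O 2, S 2, halogen 1):
  atom 1: N, bond orders sum to 3 (valence 3) → 0 H
  atom 2: C, bond orders sum to 4 (valence 4) → 0 H
  atom 3: C, bond orders sum to 4 (valence 4) → 0 H
  atom 4: C, bond orders sum to 4 (valence 4) → 0 H
  atom 5: C, bond orders sum to 3 (valence 4) → 1 H
  atom 6: C, bond orders sum to 3 (valence 4) → 1 H
  atom 7: C, bond orders sum to 3 (valence 4) → 1 H
  atom 8: C, bond orders sum to 3 (valence 4) → 1 H
  atom 9: C, bond orders sum to 2 (valence 4) → 2 H
  atom 10: C, bond orders sum to 2 (valence 4) → 2 H
  atom 11: C, bond orders sum to 2 (valence 4) → 2 H
  atom 12: C, bond orders sum to 1 (valence 4) → 3 H
Totals → C:11, H:13, N:1.
In Hill order: C11H13N.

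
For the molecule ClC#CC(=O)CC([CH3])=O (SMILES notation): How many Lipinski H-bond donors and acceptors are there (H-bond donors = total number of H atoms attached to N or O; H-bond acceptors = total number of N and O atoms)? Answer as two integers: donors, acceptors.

Donors: find every N or O and count the H atoms it carries.
  atom 5 (O): bond orders sum to 2 → 0 H
  atom 9 (O): bond orders sum to 2 → 0 H
Lipinski HBD = 0.
Acceptors: N atoms = 0, O atoms = 2 → HBA = 2.

0, 2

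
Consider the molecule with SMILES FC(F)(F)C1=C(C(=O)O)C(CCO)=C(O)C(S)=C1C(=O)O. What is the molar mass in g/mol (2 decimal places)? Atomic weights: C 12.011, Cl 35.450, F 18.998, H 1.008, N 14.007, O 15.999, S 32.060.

First, the molecular formula is C11H9F3O6S (counting implicit H from valence).
  C: 11 × 12.011 = 132.121
  F: 3 × 18.998 = 56.994
  H: 9 × 1.008 = 9.072
  O: 6 × 15.999 = 95.994
  S: 1 × 32.060 = 32.060
Sum: 11×12.011 + 3×18.998 + 9×1.008 + 6×15.999 + 1×32.060 = 326.241 → 326.24 g/mol.

326.24 g/mol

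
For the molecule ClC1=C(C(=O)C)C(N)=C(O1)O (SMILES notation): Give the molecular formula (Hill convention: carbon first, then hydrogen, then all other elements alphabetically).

C6H6ClNO3

Walk through each heavy atom and fill implicit hydrogens from standard valence (C 4, N 3, O 2, S 2, halogen 1):
  atom 1: Cl (halogen, monovalent) → 0 H
  atom 2: C, bond orders sum to 4 (valence 4) → 0 H
  atom 3: C, bond orders sum to 4 (valence 4) → 0 H
  atom 4: C, bond orders sum to 4 (valence 4) → 0 H
  atom 5: O, bond orders sum to 2 (valence 2) → 0 H
  atom 6: C, bond orders sum to 1 (valence 4) → 3 H
  atom 7: C, bond orders sum to 4 (valence 4) → 0 H
  atom 8: N, bond orders sum to 1 (valence 3) → 2 H
  atom 9: C, bond orders sum to 4 (valence 4) → 0 H
  atom 10: O, bond orders sum to 2 (valence 2) → 0 H
  atom 11: O, bond orders sum to 1 (valence 2) → 1 H
Totals → C:6, H:6, Cl:1, N:1, O:3.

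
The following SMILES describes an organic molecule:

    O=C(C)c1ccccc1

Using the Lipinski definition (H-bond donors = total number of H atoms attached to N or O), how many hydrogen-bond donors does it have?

0

Donors: find every N or O and count the H atoms it carries.
  atom 1 (O): bond orders sum to 2 → 0 H
Lipinski HBD = 0.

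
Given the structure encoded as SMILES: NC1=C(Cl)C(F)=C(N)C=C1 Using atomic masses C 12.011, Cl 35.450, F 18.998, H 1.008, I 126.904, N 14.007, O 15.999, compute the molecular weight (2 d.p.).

160.58 g/mol

First, the molecular formula is C6H6ClFN2 (counting implicit H from valence).
  C: 6 × 12.011 = 72.066
  Cl: 1 × 35.450 = 35.450
  F: 1 × 18.998 = 18.998
  H: 6 × 1.008 = 6.048
  N: 2 × 14.007 = 28.014
Sum: 6×12.011 + 1×35.450 + 1×18.998 + 6×1.008 + 2×14.007 = 160.576 → 160.58 g/mol.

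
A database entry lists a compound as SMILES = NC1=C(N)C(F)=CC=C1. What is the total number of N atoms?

Scan the SMILES for N atoms (remember two-letter symbols like Cl and Br are single atoms).
Nitrogen count: 2.

2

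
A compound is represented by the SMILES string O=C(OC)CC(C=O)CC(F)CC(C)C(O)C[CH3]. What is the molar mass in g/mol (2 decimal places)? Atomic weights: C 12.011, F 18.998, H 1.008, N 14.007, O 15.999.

First, the molecular formula is C13H23FO4 (counting implicit H from valence).
  C: 13 × 12.011 = 156.143
  F: 1 × 18.998 = 18.998
  H: 23 × 1.008 = 23.184
  O: 4 × 15.999 = 63.996
Sum: 13×12.011 + 1×18.998 + 23×1.008 + 4×15.999 = 262.321 → 262.32 g/mol.

262.32 g/mol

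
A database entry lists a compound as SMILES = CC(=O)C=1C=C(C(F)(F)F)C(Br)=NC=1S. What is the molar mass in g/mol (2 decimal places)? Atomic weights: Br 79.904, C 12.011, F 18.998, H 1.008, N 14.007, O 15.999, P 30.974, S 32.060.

First, the molecular formula is C8H5BrF3NOS (counting implicit H from valence).
  Br: 1 × 79.904 = 79.904
  C: 8 × 12.011 = 96.088
  F: 3 × 18.998 = 56.994
  H: 5 × 1.008 = 5.040
  N: 1 × 14.007 = 14.007
  O: 1 × 15.999 = 15.999
  S: 1 × 32.060 = 32.060
Sum: 1×79.904 + 8×12.011 + 3×18.998 + 5×1.008 + 1×14.007 + 1×15.999 + 1×32.060 = 300.092 → 300.09 g/mol.

300.09 g/mol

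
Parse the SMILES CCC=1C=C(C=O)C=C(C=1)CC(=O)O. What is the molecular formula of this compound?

C11H12O3

Walk through each heavy atom and fill implicit hydrogens from standard valence (C 4, N 3, O 2, S 2, halogen 1):
  atom 1: C, bond orders sum to 1 (valence 4) → 3 H
  atom 2: C, bond orders sum to 2 (valence 4) → 2 H
  atom 3: C, bond orders sum to 4 (valence 4) → 0 H
  atom 4: C, bond orders sum to 3 (valence 4) → 1 H
  atom 5: C, bond orders sum to 4 (valence 4) → 0 H
  atom 6: C, bond orders sum to 3 (valence 4) → 1 H
  atom 7: O, bond orders sum to 2 (valence 2) → 0 H
  atom 8: C, bond orders sum to 3 (valence 4) → 1 H
  atom 9: C, bond orders sum to 4 (valence 4) → 0 H
  atom 10: C, bond orders sum to 3 (valence 4) → 1 H
  atom 11: C, bond orders sum to 2 (valence 4) → 2 H
  atom 12: C, bond orders sum to 4 (valence 4) → 0 H
  atom 13: O, bond orders sum to 2 (valence 2) → 0 H
  atom 14: O, bond orders sum to 1 (valence 2) → 1 H
Totals → C:11, H:12, O:3.
In Hill order: C11H12O3.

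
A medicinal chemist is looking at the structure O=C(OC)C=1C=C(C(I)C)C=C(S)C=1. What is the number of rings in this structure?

In SMILES, each pair of matching ring-closure digits denotes one ring-closing bond; the number of such bonds equals the number of independent rings.
Ring-closure bonds here: 1.

1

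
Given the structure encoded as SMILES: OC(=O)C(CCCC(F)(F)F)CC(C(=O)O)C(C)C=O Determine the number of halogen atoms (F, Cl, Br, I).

Halogen atoms appear at heavy-atom positions 9, 10, 11 (3×F).
Other groups present: 1 aldehyde, 2 carboxylic acid.
Halogen count: 3.

3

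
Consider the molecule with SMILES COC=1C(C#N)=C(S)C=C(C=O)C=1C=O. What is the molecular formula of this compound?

Walk through each heavy atom and fill implicit hydrogens from standard valence (C 4, N 3, O 2, S 2, halogen 1):
  atom 1: C, bond orders sum to 1 (valence 4) → 3 H
  atom 2: O, bond orders sum to 2 (valence 2) → 0 H
  atom 3: C, bond orders sum to 4 (valence 4) → 0 H
  atom 4: C, bond orders sum to 4 (valence 4) → 0 H
  atom 5: C, bond orders sum to 4 (valence 4) → 0 H
  atom 6: N, bond orders sum to 3 (valence 3) → 0 H
  atom 7: C, bond orders sum to 4 (valence 4) → 0 H
  atom 8: S, bond orders sum to 1 (valence 2) → 1 H
  atom 9: C, bond orders sum to 3 (valence 4) → 1 H
  atom 10: C, bond orders sum to 4 (valence 4) → 0 H
  atom 11: C, bond orders sum to 3 (valence 4) → 1 H
  atom 12: O, bond orders sum to 2 (valence 2) → 0 H
  atom 13: C, bond orders sum to 4 (valence 4) → 0 H
  atom 14: C, bond orders sum to 3 (valence 4) → 1 H
  atom 15: O, bond orders sum to 2 (valence 2) → 0 H
Totals → C:10, H:7, N:1, O:3, S:1.

C10H7NO3S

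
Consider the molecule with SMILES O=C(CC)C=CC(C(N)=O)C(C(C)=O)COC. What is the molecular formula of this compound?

C12H19NO4

Walk through each heavy atom and fill implicit hydrogens from standard valence (C 4, N 3, O 2, S 2, halogen 1):
  atom 1: O, bond orders sum to 2 (valence 2) → 0 H
  atom 2: C, bond orders sum to 4 (valence 4) → 0 H
  atom 3: C, bond orders sum to 2 (valence 4) → 2 H
  atom 4: C, bond orders sum to 1 (valence 4) → 3 H
  atom 5: C, bond orders sum to 3 (valence 4) → 1 H
  atom 6: C, bond orders sum to 3 (valence 4) → 1 H
  atom 7: C, bond orders sum to 3 (valence 4) → 1 H
  atom 8: C, bond orders sum to 4 (valence 4) → 0 H
  atom 9: N, bond orders sum to 1 (valence 3) → 2 H
  atom 10: O, bond orders sum to 2 (valence 2) → 0 H
  atom 11: C, bond orders sum to 3 (valence 4) → 1 H
  atom 12: C, bond orders sum to 4 (valence 4) → 0 H
  atom 13: C, bond orders sum to 1 (valence 4) → 3 H
  atom 14: O, bond orders sum to 2 (valence 2) → 0 H
  atom 15: C, bond orders sum to 2 (valence 4) → 2 H
  atom 16: O, bond orders sum to 2 (valence 2) → 0 H
  atom 17: C, bond orders sum to 1 (valence 4) → 3 H
Totals → C:12, H:19, N:1, O:4.
In Hill order: C12H19NO4.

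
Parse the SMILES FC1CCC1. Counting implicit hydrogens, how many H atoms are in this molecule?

7

Walk through each heavy atom and fill implicit hydrogens from standard valence (C 4, N 3, O 2, S 2, halogen 1):
  atom 1: F (halogen, monovalent) → 0 H
  atom 2: C, bond orders sum to 3 (valence 4) → 1 H
  atom 3: C, bond orders sum to 2 (valence 4) → 2 H
  atom 4: C, bond orders sum to 2 (valence 4) → 2 H
  atom 5: C, bond orders sum to 2 (valence 4) → 2 H
Total hydrogens: 7.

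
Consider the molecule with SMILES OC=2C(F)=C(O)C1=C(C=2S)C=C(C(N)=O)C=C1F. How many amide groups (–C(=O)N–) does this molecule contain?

The amide motif appears at heavy-atom position 13 in the SMILES.
Other groups present: 2 hydroxyl, 1 thiol.
Amide count: 1.

1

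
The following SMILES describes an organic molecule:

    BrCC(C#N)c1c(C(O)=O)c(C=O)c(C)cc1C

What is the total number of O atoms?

3

Scan the SMILES for O atoms (remember two-letter symbols like Cl and Br are single atoms).
Oxygen count: 3.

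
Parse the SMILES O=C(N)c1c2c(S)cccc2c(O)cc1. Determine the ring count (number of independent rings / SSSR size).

In SMILES, each pair of matching ring-closure digits denotes one ring-closing bond; the number of such bonds equals the number of independent rings.
Ring-closure bonds here: 2.

2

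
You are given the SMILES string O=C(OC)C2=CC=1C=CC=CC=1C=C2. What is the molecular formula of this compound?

Walk through each heavy atom and fill implicit hydrogens from standard valence (C 4, N 3, O 2, S 2, halogen 1):
  atom 1: O, bond orders sum to 2 (valence 2) → 0 H
  atom 2: C, bond orders sum to 4 (valence 4) → 0 H
  atom 3: O, bond orders sum to 2 (valence 2) → 0 H
  atom 4: C, bond orders sum to 1 (valence 4) → 3 H
  atom 5: C, bond orders sum to 4 (valence 4) → 0 H
  atom 6: C, bond orders sum to 3 (valence 4) → 1 H
  atom 7: C, bond orders sum to 4 (valence 4) → 0 H
  atom 8: C, bond orders sum to 3 (valence 4) → 1 H
  atom 9: C, bond orders sum to 3 (valence 4) → 1 H
  atom 10: C, bond orders sum to 3 (valence 4) → 1 H
  atom 11: C, bond orders sum to 3 (valence 4) → 1 H
  atom 12: C, bond orders sum to 4 (valence 4) → 0 H
  atom 13: C, bond orders sum to 3 (valence 4) → 1 H
  atom 14: C, bond orders sum to 3 (valence 4) → 1 H
Totals → C:12, H:10, O:2.
In Hill order: C12H10O2.

C12H10O2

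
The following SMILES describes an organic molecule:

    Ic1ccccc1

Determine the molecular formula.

Walk through each heavy atom and fill implicit hydrogens from standard valence (C 4, N 3, O 2, S 2, halogen 1); for lowercase aromatic atoms, an aromatic c carries 1 H when it has two neighbours and 0 H with three, and aromatic n carries 0 H:
  atom 1: I (halogen, monovalent) → 0 H
  atom 2: aromatic c, 3 neighbours → 0 H
  atom 3: aromatic c, 2 neighbours → 1 H
  atom 4: aromatic c, 2 neighbours → 1 H
  atom 5: aromatic c, 2 neighbours → 1 H
  atom 6: aromatic c, 2 neighbours → 1 H
  atom 7: aromatic c, 2 neighbours → 1 H
Totals → C:6, H:5, I:1.

C6H5I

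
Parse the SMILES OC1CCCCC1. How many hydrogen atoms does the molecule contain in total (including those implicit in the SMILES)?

12

Walk through each heavy atom and fill implicit hydrogens from standard valence (C 4, N 3, O 2, S 2, halogen 1):
  atom 1: O, bond orders sum to 1 (valence 2) → 1 H
  atom 2: C, bond orders sum to 3 (valence 4) → 1 H
  atom 3: C, bond orders sum to 2 (valence 4) → 2 H
  atom 4: C, bond orders sum to 2 (valence 4) → 2 H
  atom 5: C, bond orders sum to 2 (valence 4) → 2 H
  atom 6: C, bond orders sum to 2 (valence 4) → 2 H
  atom 7: C, bond orders sum to 2 (valence 4) → 2 H
Total hydrogens: 12.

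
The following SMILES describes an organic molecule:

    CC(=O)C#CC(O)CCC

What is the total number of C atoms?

Count every carbon token in the SMILES (each C, including those in ring-closure positions and inside branches).
Carbon count: 8.

8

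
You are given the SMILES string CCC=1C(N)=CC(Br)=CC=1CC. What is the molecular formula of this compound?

Walk through each heavy atom and fill implicit hydrogens from standard valence (C 4, N 3, O 2, S 2, halogen 1):
  atom 1: C, bond orders sum to 1 (valence 4) → 3 H
  atom 2: C, bond orders sum to 2 (valence 4) → 2 H
  atom 3: C, bond orders sum to 4 (valence 4) → 0 H
  atom 4: C, bond orders sum to 4 (valence 4) → 0 H
  atom 5: N, bond orders sum to 1 (valence 3) → 2 H
  atom 6: C, bond orders sum to 3 (valence 4) → 1 H
  atom 7: C, bond orders sum to 4 (valence 4) → 0 H
  atom 8: Br (halogen, monovalent) → 0 H
  atom 9: C, bond orders sum to 3 (valence 4) → 1 H
  atom 10: C, bond orders sum to 4 (valence 4) → 0 H
  atom 11: C, bond orders sum to 2 (valence 4) → 2 H
  atom 12: C, bond orders sum to 1 (valence 4) → 3 H
Totals → C:10, H:14, Br:1, N:1.
In Hill order: C10H14BrN.

C10H14BrN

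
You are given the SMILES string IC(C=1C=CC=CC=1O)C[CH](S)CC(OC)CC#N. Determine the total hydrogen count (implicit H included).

Walk through each heavy atom and fill implicit hydrogens from standard valence (C 4, N 3, O 2, S 2, halogen 1):
  atom 1: I (halogen, monovalent) → 0 H
  atom 2: C, bond orders sum to 3 (valence 4) → 1 H
  atom 3: C, bond orders sum to 4 (valence 4) → 0 H
  atom 4: C, bond orders sum to 3 (valence 4) → 1 H
  atom 5: C, bond orders sum to 3 (valence 4) → 1 H
  atom 6: C, bond orders sum to 3 (valence 4) → 1 H
  atom 7: C, bond orders sum to 3 (valence 4) → 1 H
  atom 8: C, bond orders sum to 4 (valence 4) → 0 H
  atom 9: O, bond orders sum to 1 (valence 2) → 1 H
  atom 10: C, bond orders sum to 2 (valence 4) → 2 H
  atom 11: C with explicit H count 1
  atom 12: S, bond orders sum to 1 (valence 2) → 1 H
  atom 13: C, bond orders sum to 2 (valence 4) → 2 H
  atom 14: C, bond orders sum to 3 (valence 4) → 1 H
  atom 15: O, bond orders sum to 2 (valence 2) → 0 H
  atom 16: C, bond orders sum to 1 (valence 4) → 3 H
  atom 17: C, bond orders sum to 2 (valence 4) → 2 H
  atom 18: C, bond orders sum to 4 (valence 4) → 0 H
  atom 19: N, bond orders sum to 3 (valence 3) → 0 H
Total hydrogens: 18.

18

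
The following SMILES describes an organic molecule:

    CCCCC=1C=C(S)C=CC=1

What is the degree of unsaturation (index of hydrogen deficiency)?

Molecular formula: C10H14S.
DoU = (2C + 2 + N − H − X) / 2, where X is the halogen count and O/S are ignored.
    = (2·10 + 2 + 0 − 14 − 0) / 2 = 8 / 2 = 4.

4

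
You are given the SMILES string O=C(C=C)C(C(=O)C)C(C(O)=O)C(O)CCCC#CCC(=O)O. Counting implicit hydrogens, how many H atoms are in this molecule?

20

Walk through each heavy atom and fill implicit hydrogens from standard valence (C 4, N 3, O 2, S 2, halogen 1):
  atom 1: O, bond orders sum to 2 (valence 2) → 0 H
  atom 2: C, bond orders sum to 4 (valence 4) → 0 H
  atom 3: C, bond orders sum to 3 (valence 4) → 1 H
  atom 4: C, bond orders sum to 2 (valence 4) → 2 H
  atom 5: C, bond orders sum to 3 (valence 4) → 1 H
  atom 6: C, bond orders sum to 4 (valence 4) → 0 H
  atom 7: O, bond orders sum to 2 (valence 2) → 0 H
  atom 8: C, bond orders sum to 1 (valence 4) → 3 H
  atom 9: C, bond orders sum to 3 (valence 4) → 1 H
  atom 10: C, bond orders sum to 4 (valence 4) → 0 H
  atom 11: O, bond orders sum to 1 (valence 2) → 1 H
  atom 12: O, bond orders sum to 2 (valence 2) → 0 H
  atom 13: C, bond orders sum to 3 (valence 4) → 1 H
  atom 14: O, bond orders sum to 1 (valence 2) → 1 H
  atom 15: C, bond orders sum to 2 (valence 4) → 2 H
  atom 16: C, bond orders sum to 2 (valence 4) → 2 H
  atom 17: C, bond orders sum to 2 (valence 4) → 2 H
  atom 18: C, bond orders sum to 4 (valence 4) → 0 H
  atom 19: C, bond orders sum to 4 (valence 4) → 0 H
  atom 20: C, bond orders sum to 2 (valence 4) → 2 H
  atom 21: C, bond orders sum to 4 (valence 4) → 0 H
  atom 22: O, bond orders sum to 2 (valence 2) → 0 H
  atom 23: O, bond orders sum to 1 (valence 2) → 1 H
Total hydrogens: 20.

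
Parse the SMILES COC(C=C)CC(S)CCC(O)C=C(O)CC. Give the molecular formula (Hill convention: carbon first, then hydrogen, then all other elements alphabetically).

Walk through each heavy atom and fill implicit hydrogens from standard valence (C 4, N 3, O 2, S 2, halogen 1):
  atom 1: C, bond orders sum to 1 (valence 4) → 3 H
  atom 2: O, bond orders sum to 2 (valence 2) → 0 H
  atom 3: C, bond orders sum to 3 (valence 4) → 1 H
  atom 4: C, bond orders sum to 3 (valence 4) → 1 H
  atom 5: C, bond orders sum to 2 (valence 4) → 2 H
  atom 6: C, bond orders sum to 2 (valence 4) → 2 H
  atom 7: C, bond orders sum to 3 (valence 4) → 1 H
  atom 8: S, bond orders sum to 1 (valence 2) → 1 H
  atom 9: C, bond orders sum to 2 (valence 4) → 2 H
  atom 10: C, bond orders sum to 2 (valence 4) → 2 H
  atom 11: C, bond orders sum to 3 (valence 4) → 1 H
  atom 12: O, bond orders sum to 1 (valence 2) → 1 H
  atom 13: C, bond orders sum to 3 (valence 4) → 1 H
  atom 14: C, bond orders sum to 4 (valence 4) → 0 H
  atom 15: O, bond orders sum to 1 (valence 2) → 1 H
  atom 16: C, bond orders sum to 2 (valence 4) → 2 H
  atom 17: C, bond orders sum to 1 (valence 4) → 3 H
Totals → C:13, H:24, O:3, S:1.
In Hill order: C13H24O3S.

C13H24O3S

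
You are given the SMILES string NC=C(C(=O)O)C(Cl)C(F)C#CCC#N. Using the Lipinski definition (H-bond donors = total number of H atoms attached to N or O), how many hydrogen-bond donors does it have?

3

Donors: find every N or O and count the H atoms it carries.
  atom 1 (N): bond orders sum to 1 → 2 H
  atom 5 (O): bond orders sum to 2 → 0 H
  atom 6 (O): bond orders sum to 1 → 1 H
  atom 15 (N): bond orders sum to 3 → 0 H
Lipinski HBD = 3.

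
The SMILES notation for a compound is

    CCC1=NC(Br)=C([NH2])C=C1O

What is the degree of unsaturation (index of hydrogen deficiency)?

Degree of unsaturation = (number of rings) + (number of π bonds).
Ring closures in the SMILES: 1.
π bonds: 3 double bonds (each 1 DoU) → 3 DoU from unsaturation.
Total DoU = 1 + 3 = 4.

4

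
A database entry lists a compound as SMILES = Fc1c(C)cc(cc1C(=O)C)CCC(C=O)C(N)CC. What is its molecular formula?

Walk through each heavy atom and fill implicit hydrogens from standard valence (C 4, N 3, O 2, S 2, halogen 1); for lowercase aromatic atoms, an aromatic c carries 1 H when it has two neighbours and 0 H with three, and aromatic n carries 0 H:
  atom 1: F (halogen, monovalent) → 0 H
  atom 2: aromatic c, 3 neighbours → 0 H
  atom 3: aromatic c, 3 neighbours → 0 H
  atom 4: C, bond orders sum to 1 (valence 4) → 3 H
  atom 5: aromatic c, 2 neighbours → 1 H
  atom 6: aromatic c, 3 neighbours → 0 H
  atom 7: aromatic c, 2 neighbours → 1 H
  atom 8: aromatic c, 3 neighbours → 0 H
  atom 9: C, bond orders sum to 4 (valence 4) → 0 H
  atom 10: O, bond orders sum to 2 (valence 2) → 0 H
  atom 11: C, bond orders sum to 1 (valence 4) → 3 H
  atom 12: C, bond orders sum to 2 (valence 4) → 2 H
  atom 13: C, bond orders sum to 2 (valence 4) → 2 H
  atom 14: C, bond orders sum to 3 (valence 4) → 1 H
  atom 15: C, bond orders sum to 3 (valence 4) → 1 H
  atom 16: O, bond orders sum to 2 (valence 2) → 0 H
  atom 17: C, bond orders sum to 3 (valence 4) → 1 H
  atom 18: N, bond orders sum to 1 (valence 3) → 2 H
  atom 19: C, bond orders sum to 2 (valence 4) → 2 H
  atom 20: C, bond orders sum to 1 (valence 4) → 3 H
Totals → C:16, H:22, F:1, N:1, O:2.
In Hill order: C16H22FNO2.

C16H22FNO2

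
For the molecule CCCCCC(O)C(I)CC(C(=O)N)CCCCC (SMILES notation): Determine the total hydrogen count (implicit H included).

Walk through each heavy atom and fill implicit hydrogens from standard valence (C 4, N 3, O 2, S 2, halogen 1):
  atom 1: C, bond orders sum to 1 (valence 4) → 3 H
  atom 2: C, bond orders sum to 2 (valence 4) → 2 H
  atom 3: C, bond orders sum to 2 (valence 4) → 2 H
  atom 4: C, bond orders sum to 2 (valence 4) → 2 H
  atom 5: C, bond orders sum to 2 (valence 4) → 2 H
  atom 6: C, bond orders sum to 3 (valence 4) → 1 H
  atom 7: O, bond orders sum to 1 (valence 2) → 1 H
  atom 8: C, bond orders sum to 3 (valence 4) → 1 H
  atom 9: I (halogen, monovalent) → 0 H
  atom 10: C, bond orders sum to 2 (valence 4) → 2 H
  atom 11: C, bond orders sum to 3 (valence 4) → 1 H
  atom 12: C, bond orders sum to 4 (valence 4) → 0 H
  atom 13: O, bond orders sum to 2 (valence 2) → 0 H
  atom 14: N, bond orders sum to 1 (valence 3) → 2 H
  atom 15: C, bond orders sum to 2 (valence 4) → 2 H
  atom 16: C, bond orders sum to 2 (valence 4) → 2 H
  atom 17: C, bond orders sum to 2 (valence 4) → 2 H
  atom 18: C, bond orders sum to 2 (valence 4) → 2 H
  atom 19: C, bond orders sum to 1 (valence 4) → 3 H
Total hydrogens: 30.

30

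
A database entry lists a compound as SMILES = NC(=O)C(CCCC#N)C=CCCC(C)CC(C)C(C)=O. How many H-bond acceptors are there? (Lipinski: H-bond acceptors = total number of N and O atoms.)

4

N atoms: 2; O atoms: 2.
Lipinski HBA = 2 + 2 = 4.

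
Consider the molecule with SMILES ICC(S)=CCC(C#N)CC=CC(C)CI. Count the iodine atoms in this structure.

2

Scan the SMILES for I atoms (remember two-letter symbols like Cl and Br are single atoms).
Iodine count: 2.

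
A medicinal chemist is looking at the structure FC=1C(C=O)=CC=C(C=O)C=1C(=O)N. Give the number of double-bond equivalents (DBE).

Molecular formula: C9H6FNO3.
DoU = (2C + 2 + N − H − X) / 2, where X is the halogen count and O/S are ignored.
    = (2·9 + 2 + 1 − 6 − 1) / 2 = 14 / 2 = 7.

7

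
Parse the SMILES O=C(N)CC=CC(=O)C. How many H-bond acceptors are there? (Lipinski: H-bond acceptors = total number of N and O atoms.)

3

N atoms: 1; O atoms: 2.
Lipinski HBA = 1 + 2 = 3.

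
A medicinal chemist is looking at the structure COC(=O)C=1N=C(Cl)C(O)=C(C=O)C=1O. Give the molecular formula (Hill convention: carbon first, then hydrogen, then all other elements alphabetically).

Walk through each heavy atom and fill implicit hydrogens from standard valence (C 4, N 3, O 2, S 2, halogen 1):
  atom 1: C, bond orders sum to 1 (valence 4) → 3 H
  atom 2: O, bond orders sum to 2 (valence 2) → 0 H
  atom 3: C, bond orders sum to 4 (valence 4) → 0 H
  atom 4: O, bond orders sum to 2 (valence 2) → 0 H
  atom 5: C, bond orders sum to 4 (valence 4) → 0 H
  atom 6: N, bond orders sum to 3 (valence 3) → 0 H
  atom 7: C, bond orders sum to 4 (valence 4) → 0 H
  atom 8: Cl (halogen, monovalent) → 0 H
  atom 9: C, bond orders sum to 4 (valence 4) → 0 H
  atom 10: O, bond orders sum to 1 (valence 2) → 1 H
  atom 11: C, bond orders sum to 4 (valence 4) → 0 H
  atom 12: C, bond orders sum to 3 (valence 4) → 1 H
  atom 13: O, bond orders sum to 2 (valence 2) → 0 H
  atom 14: C, bond orders sum to 4 (valence 4) → 0 H
  atom 15: O, bond orders sum to 1 (valence 2) → 1 H
Totals → C:8, H:6, Cl:1, N:1, O:5.

C8H6ClNO5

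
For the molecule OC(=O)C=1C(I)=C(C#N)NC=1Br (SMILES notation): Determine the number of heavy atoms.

Every atom symbol written in the SMILES (organic subset) is one heavy atom; implicit H are not written.
Heavy atoms by element → Br:1, C:6, I:1, N:2, O:2.
Total: 12.

12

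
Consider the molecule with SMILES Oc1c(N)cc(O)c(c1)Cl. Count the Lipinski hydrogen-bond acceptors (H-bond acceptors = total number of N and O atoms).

N atoms: 1; O atoms: 2.
Lipinski HBA = 1 + 2 = 3.

3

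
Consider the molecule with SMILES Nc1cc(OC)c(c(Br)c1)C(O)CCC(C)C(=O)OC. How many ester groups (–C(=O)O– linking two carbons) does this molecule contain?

1

The ester motif appears at heavy-atom position 17 in the SMILES.
Other groups present: 1 ether, 1 hydroxyl, 1 primary amine.
Ester count: 1.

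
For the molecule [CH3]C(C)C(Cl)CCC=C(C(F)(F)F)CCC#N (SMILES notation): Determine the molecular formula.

Walk through each heavy atom and fill implicit hydrogens from standard valence (C 4, N 3, O 2, S 2, halogen 1):
  atom 1: C with explicit H count 3
  atom 2: C, bond orders sum to 3 (valence 4) → 1 H
  atom 3: C, bond orders sum to 1 (valence 4) → 3 H
  atom 4: C, bond orders sum to 3 (valence 4) → 1 H
  atom 5: Cl (halogen, monovalent) → 0 H
  atom 6: C, bond orders sum to 2 (valence 4) → 2 H
  atom 7: C, bond orders sum to 2 (valence 4) → 2 H
  atom 8: C, bond orders sum to 3 (valence 4) → 1 H
  atom 9: C, bond orders sum to 4 (valence 4) → 0 H
  atom 10: C, bond orders sum to 4 (valence 4) → 0 H
  atom 11: F (halogen, monovalent) → 0 H
  atom 12: F (halogen, monovalent) → 0 H
  atom 13: F (halogen, monovalent) → 0 H
  atom 14: C, bond orders sum to 2 (valence 4) → 2 H
  atom 15: C, bond orders sum to 2 (valence 4) → 2 H
  atom 16: C, bond orders sum to 4 (valence 4) → 0 H
  atom 17: N, bond orders sum to 3 (valence 3) → 0 H
Totals → C:12, H:17, Cl:1, F:3, N:1.
In Hill order: C12H17ClF3N.

C12H17ClF3N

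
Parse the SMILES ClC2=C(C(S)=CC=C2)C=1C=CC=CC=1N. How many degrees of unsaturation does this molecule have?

Degree of unsaturation = (number of rings) + (number of π bonds).
Ring closures in the SMILES: 2.
π bonds: 6 double bonds (each 1 DoU) → 6 DoU from unsaturation.
Total DoU = 2 + 6 = 8.

8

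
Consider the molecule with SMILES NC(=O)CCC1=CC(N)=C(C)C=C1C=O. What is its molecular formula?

C11H14N2O2

Walk through each heavy atom and fill implicit hydrogens from standard valence (C 4, N 3, O 2, S 2, halogen 1):
  atom 1: N, bond orders sum to 1 (valence 3) → 2 H
  atom 2: C, bond orders sum to 4 (valence 4) → 0 H
  atom 3: O, bond orders sum to 2 (valence 2) → 0 H
  atom 4: C, bond orders sum to 2 (valence 4) → 2 H
  atom 5: C, bond orders sum to 2 (valence 4) → 2 H
  atom 6: C, bond orders sum to 4 (valence 4) → 0 H
  atom 7: C, bond orders sum to 3 (valence 4) → 1 H
  atom 8: C, bond orders sum to 4 (valence 4) → 0 H
  atom 9: N, bond orders sum to 1 (valence 3) → 2 H
  atom 10: C, bond orders sum to 4 (valence 4) → 0 H
  atom 11: C, bond orders sum to 1 (valence 4) → 3 H
  atom 12: C, bond orders sum to 3 (valence 4) → 1 H
  atom 13: C, bond orders sum to 4 (valence 4) → 0 H
  atom 14: C, bond orders sum to 3 (valence 4) → 1 H
  atom 15: O, bond orders sum to 2 (valence 2) → 0 H
Totals → C:11, H:14, N:2, O:2.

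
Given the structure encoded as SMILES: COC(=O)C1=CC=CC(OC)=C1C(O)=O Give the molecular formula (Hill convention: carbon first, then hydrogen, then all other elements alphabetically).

C10H10O5

Walk through each heavy atom and fill implicit hydrogens from standard valence (C 4, N 3, O 2, S 2, halogen 1):
  atom 1: C, bond orders sum to 1 (valence 4) → 3 H
  atom 2: O, bond orders sum to 2 (valence 2) → 0 H
  atom 3: C, bond orders sum to 4 (valence 4) → 0 H
  atom 4: O, bond orders sum to 2 (valence 2) → 0 H
  atom 5: C, bond orders sum to 4 (valence 4) → 0 H
  atom 6: C, bond orders sum to 3 (valence 4) → 1 H
  atom 7: C, bond orders sum to 3 (valence 4) → 1 H
  atom 8: C, bond orders sum to 3 (valence 4) → 1 H
  atom 9: C, bond orders sum to 4 (valence 4) → 0 H
  atom 10: O, bond orders sum to 2 (valence 2) → 0 H
  atom 11: C, bond orders sum to 1 (valence 4) → 3 H
  atom 12: C, bond orders sum to 4 (valence 4) → 0 H
  atom 13: C, bond orders sum to 4 (valence 4) → 0 H
  atom 14: O, bond orders sum to 1 (valence 2) → 1 H
  atom 15: O, bond orders sum to 2 (valence 2) → 0 H
Totals → C:10, H:10, O:5.
In Hill order: C10H10O5.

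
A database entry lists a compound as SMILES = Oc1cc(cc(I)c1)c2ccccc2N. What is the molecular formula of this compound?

C12H10INO

Walk through each heavy atom and fill implicit hydrogens from standard valence (C 4, N 3, O 2, S 2, halogen 1); for lowercase aromatic atoms, an aromatic c carries 1 H when it has two neighbours and 0 H with three, and aromatic n carries 0 H:
  atom 1: O, bond orders sum to 1 (valence 2) → 1 H
  atom 2: aromatic c, 3 neighbours → 0 H
  atom 3: aromatic c, 2 neighbours → 1 H
  atom 4: aromatic c, 3 neighbours → 0 H
  atom 5: aromatic c, 2 neighbours → 1 H
  atom 6: aromatic c, 3 neighbours → 0 H
  atom 7: I (halogen, monovalent) → 0 H
  atom 8: aromatic c, 2 neighbours → 1 H
  atom 9: aromatic c, 3 neighbours → 0 H
  atom 10: aromatic c, 2 neighbours → 1 H
  atom 11: aromatic c, 2 neighbours → 1 H
  atom 12: aromatic c, 2 neighbours → 1 H
  atom 13: aromatic c, 2 neighbours → 1 H
  atom 14: aromatic c, 3 neighbours → 0 H
  atom 15: N, bond orders sum to 1 (valence 3) → 2 H
Totals → C:12, H:10, I:1, N:1, O:1.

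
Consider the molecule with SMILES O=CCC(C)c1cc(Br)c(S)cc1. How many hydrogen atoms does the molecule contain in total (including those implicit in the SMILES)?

11

Walk through each heavy atom and fill implicit hydrogens from standard valence (C 4, N 3, O 2, S 2, halogen 1); for lowercase aromatic atoms, an aromatic c carries 1 H when it has two neighbours and 0 H with three, and aromatic n carries 0 H:
  atom 1: O, bond orders sum to 2 (valence 2) → 0 H
  atom 2: C, bond orders sum to 3 (valence 4) → 1 H
  atom 3: C, bond orders sum to 2 (valence 4) → 2 H
  atom 4: C, bond orders sum to 3 (valence 4) → 1 H
  atom 5: C, bond orders sum to 1 (valence 4) → 3 H
  atom 6: aromatic c, 3 neighbours → 0 H
  atom 7: aromatic c, 2 neighbours → 1 H
  atom 8: aromatic c, 3 neighbours → 0 H
  atom 9: Br (halogen, monovalent) → 0 H
  atom 10: aromatic c, 3 neighbours → 0 H
  atom 11: S, bond orders sum to 1 (valence 2) → 1 H
  atom 12: aromatic c, 2 neighbours → 1 H
  atom 13: aromatic c, 2 neighbours → 1 H
Total hydrogens: 11.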